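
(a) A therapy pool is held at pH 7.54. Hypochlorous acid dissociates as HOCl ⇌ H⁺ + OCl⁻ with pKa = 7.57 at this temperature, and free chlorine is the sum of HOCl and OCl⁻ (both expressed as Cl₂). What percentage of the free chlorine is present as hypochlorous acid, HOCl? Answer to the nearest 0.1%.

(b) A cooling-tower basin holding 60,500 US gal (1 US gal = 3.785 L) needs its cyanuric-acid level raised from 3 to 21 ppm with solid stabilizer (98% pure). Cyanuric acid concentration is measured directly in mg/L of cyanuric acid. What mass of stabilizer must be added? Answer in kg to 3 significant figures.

(a) 51.7%; (b) 4.21 kg

(a) [OCl⁻]/[HOCl] = 10^(pH − pKa) = 10^(7.54 − 7.57) = 10^-0.03 = 0.9333.
(a) Fraction as HOCl = 1 / (1 + 0.9333) = 0.5173.

(b) Volume: 60,500 US gal × 3.785 L/gal = 228,992 L.
(b) CYA to add: (21 − 3) = 18 mg/L × 228,992 L = 4122 g cyanuric acid.
(b) At 98% purity: 4122 / 0.98 = 4206 g product.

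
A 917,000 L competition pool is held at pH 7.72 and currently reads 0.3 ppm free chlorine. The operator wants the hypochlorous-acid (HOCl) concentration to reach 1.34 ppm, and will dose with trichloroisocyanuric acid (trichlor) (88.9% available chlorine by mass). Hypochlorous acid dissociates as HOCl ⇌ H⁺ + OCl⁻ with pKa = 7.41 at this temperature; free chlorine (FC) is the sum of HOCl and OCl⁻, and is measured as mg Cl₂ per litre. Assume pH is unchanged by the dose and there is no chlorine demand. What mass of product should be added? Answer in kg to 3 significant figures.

[OCl⁻]/[HOCl] = 10^(pH − pKa) = 10^(7.72 − 7.41) = 2.042; fraction as HOCl = 1/(1 + 2.042) = 0.3288.
Free chlorine required for 1.34 ppm HOCl: 1.34 / 0.3288 = 4.076 ppm.
FC to add: 4.076 − 0.3 = 3.776 mg/L as Cl₂.
Cl₂ equivalent: 3.776 mg/L × 917,000 L = 3463 g.
Product at 88.9% available Cl: 3463 / 0.889 = 3895 g.

3.89 kg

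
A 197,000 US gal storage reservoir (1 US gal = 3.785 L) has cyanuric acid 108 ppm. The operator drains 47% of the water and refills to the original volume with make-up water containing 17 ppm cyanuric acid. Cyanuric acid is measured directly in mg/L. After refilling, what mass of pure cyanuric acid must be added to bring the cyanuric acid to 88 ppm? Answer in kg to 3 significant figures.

17.0 kg

Volume: 197,000 US gal × 3.785 L/gal = 745,645 L.
After draining 47% and refilling: 108 × 0.53 + 17 × 0.47 = 65.23 ppm.
Deficit to target: 88 − 65.23 = 22.77 mg/L.
Mass: 22.77 mg/L × 745,645 L = 16,980 g cyanuric acid.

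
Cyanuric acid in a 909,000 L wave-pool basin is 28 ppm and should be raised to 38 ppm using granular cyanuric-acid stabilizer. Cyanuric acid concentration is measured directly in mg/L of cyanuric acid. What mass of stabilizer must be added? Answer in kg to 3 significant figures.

CYA to add: (38 − 28) = 10 mg/L × 909,000 L = 9090 g cyanuric acid.

9.09 kg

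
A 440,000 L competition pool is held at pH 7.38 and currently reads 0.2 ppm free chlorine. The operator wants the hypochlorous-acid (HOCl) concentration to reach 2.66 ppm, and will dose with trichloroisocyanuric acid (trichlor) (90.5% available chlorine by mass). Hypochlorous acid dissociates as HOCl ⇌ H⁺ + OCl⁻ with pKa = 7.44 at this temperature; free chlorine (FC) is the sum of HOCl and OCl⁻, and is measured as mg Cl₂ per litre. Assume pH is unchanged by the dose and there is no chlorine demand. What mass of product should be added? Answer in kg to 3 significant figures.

[OCl⁻]/[HOCl] = 10^(pH − pKa) = 10^(7.38 − 7.44) = 0.871; fraction as HOCl = 1/(1 + 0.871) = 0.5345.
Free chlorine required for 2.66 ppm HOCl: 2.66 / 0.5345 = 4.977 ppm.
FC to add: 4.977 − 0.2 = 4.777 mg/L as Cl₂.
Cl₂ equivalent: 4.777 mg/L × 440,000 L = 2102 g.
Product at 90.5% available Cl: 2102 / 0.905 = 2322 g.

2.32 kg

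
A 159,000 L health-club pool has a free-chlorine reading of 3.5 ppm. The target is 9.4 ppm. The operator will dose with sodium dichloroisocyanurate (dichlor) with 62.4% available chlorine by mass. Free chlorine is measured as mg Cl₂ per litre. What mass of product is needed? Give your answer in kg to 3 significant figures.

1.50 kg

Chlorine deficit: 9.4 − 3.5 = 5.9 ppm = 5.9 mg/L as Cl₂.
Cl₂ equivalent needed: 5.9 mg/L × 159,000 L = 938,100 mg = 938.1 g.
Product at 62.4% available chlorine: 938.1 / 0.624 = 1503 g.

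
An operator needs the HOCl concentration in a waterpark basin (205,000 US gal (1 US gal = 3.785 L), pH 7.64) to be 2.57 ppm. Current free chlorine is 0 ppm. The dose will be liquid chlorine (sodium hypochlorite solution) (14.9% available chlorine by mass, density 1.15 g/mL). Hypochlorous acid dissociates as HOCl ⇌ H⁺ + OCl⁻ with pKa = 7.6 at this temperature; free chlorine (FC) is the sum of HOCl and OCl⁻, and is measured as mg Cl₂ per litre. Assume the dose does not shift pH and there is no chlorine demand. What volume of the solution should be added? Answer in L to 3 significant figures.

24.4 L

Volume: 205,000 US gal × 3.785 L/gal = 775,925 L.
[OCl⁻]/[HOCl] = 10^(pH − pKa) = 10^(7.64 − 7.6) = 1.096; fraction as HOCl = 1/(1 + 1.096) = 0.477.
Free chlorine required for 2.57 ppm HOCl: 2.57 / 0.477 = 5.388 ppm.
FC to add: 5.388 − 0 = 5.388 mg/L as Cl₂.
Cl₂ equivalent: 5.388 mg/L × 775,925 L = 4181 g.
Product at 14.9% available Cl: 4181 / 0.149 = 28,060 g.
Volume: 28,060 g ÷ 1.15 g/mL = 24,400 mL.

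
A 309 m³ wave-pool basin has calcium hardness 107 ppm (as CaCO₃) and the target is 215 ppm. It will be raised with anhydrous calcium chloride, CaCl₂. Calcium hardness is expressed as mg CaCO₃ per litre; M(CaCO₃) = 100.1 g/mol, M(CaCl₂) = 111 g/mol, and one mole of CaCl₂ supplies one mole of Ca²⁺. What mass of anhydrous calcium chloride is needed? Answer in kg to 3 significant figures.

37.0 kg

Volume: 309 m³ = 309,000 L.
Hardness to add: (215 − 107) = 108 mg/L as CaCO₃ × 309,000 L = 33,370 g as CaCO₃.
Moles of Ca²⁺ (1 mol Ca²⁺ ≡ 1 mol CaCO₃): 33,370 / 100.1 g/mol = 333.4 mol.
Mass of CaCl₂: 333.4 × 111 = 37,010 g.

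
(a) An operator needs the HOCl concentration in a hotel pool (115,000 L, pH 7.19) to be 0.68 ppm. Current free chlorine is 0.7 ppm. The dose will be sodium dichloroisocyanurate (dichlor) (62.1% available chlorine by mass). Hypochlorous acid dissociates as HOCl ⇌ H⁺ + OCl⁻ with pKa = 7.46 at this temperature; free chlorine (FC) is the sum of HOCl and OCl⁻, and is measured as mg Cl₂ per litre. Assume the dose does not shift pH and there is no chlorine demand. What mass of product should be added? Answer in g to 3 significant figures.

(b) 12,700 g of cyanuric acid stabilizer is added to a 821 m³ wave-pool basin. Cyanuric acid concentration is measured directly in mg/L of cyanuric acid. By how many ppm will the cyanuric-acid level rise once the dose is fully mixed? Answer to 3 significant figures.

(a) [OCl⁻]/[HOCl] = 10^(pH − pKa) = 10^(7.19 − 7.46) = 0.537; fraction as HOCl = 1/(1 + 0.537) = 0.6506.
(a) Free chlorine required for 0.68 ppm HOCl: 0.68 / 0.6506 = 1.045 ppm.
(a) FC to add: 1.045 − 0.7 = 0.3452 mg/L as Cl₂.
(a) Cl₂ equivalent: 0.3452 mg/L × 115,000 L = 39.7 g.
(a) Product at 62.1% available Cl: 39.7 / 0.621 = 63.92 g.

(b) Volume: 821 m³ = 821,000 L.
(b) Rise: 12,700 g / 821,000 L × 1000 = 15.47 mg/L.

(a) 63.9 g; (b) 15.5 ppm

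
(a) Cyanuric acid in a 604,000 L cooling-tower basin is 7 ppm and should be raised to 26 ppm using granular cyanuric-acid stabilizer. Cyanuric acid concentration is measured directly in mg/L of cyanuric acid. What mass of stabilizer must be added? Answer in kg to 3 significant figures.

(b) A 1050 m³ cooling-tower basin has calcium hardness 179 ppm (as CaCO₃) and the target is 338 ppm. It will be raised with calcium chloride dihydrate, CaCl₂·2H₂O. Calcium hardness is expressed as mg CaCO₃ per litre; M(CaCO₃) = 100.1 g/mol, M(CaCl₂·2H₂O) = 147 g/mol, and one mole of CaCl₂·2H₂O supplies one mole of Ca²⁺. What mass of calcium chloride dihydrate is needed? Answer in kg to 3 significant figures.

(a) 11.5 kg; (b) 245 kg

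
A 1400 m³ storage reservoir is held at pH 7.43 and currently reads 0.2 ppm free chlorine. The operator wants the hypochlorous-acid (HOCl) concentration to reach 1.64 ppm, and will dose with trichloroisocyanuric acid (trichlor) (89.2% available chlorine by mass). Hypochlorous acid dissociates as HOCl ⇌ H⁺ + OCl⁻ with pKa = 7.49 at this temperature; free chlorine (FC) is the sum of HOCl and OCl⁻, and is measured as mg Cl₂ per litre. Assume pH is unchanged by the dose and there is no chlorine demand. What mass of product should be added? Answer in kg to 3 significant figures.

4.50 kg

Volume: 1400 m³ = 1,400,000 L.
[OCl⁻]/[HOCl] = 10^(pH − pKa) = 10^(7.43 − 7.49) = 0.871; fraction as HOCl = 1/(1 + 0.871) = 0.5345.
Free chlorine required for 1.64 ppm HOCl: 1.64 / 0.5345 = 3.068 ppm.
FC to add: 3.068 − 0.2 = 2.868 mg/L as Cl₂.
Cl₂ equivalent: 2.868 mg/L × 1,400,000 L = 4016 g.
Product at 89.2% available Cl: 4016 / 0.892 = 4502 g.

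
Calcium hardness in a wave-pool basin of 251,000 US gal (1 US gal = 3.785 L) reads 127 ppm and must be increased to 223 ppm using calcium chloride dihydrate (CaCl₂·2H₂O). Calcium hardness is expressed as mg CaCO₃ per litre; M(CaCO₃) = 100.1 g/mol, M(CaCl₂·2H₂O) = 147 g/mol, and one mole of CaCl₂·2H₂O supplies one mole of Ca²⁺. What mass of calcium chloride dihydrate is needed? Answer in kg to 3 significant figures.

Volume: 251,000 US gal × 3.785 L/gal = 950,035 L.
Hardness to add: (223 − 127) = 96 mg/L as CaCO₃ × 950,035 L = 91,200 g as CaCO₃.
Moles of Ca²⁺ (1 mol Ca²⁺ ≡ 1 mol CaCO₃): 91,200 / 100.1 g/mol = 911.1 mol.
Mass of CaCl₂·2H₂O: 911.1 × 147 = 133,900 g.

134 kg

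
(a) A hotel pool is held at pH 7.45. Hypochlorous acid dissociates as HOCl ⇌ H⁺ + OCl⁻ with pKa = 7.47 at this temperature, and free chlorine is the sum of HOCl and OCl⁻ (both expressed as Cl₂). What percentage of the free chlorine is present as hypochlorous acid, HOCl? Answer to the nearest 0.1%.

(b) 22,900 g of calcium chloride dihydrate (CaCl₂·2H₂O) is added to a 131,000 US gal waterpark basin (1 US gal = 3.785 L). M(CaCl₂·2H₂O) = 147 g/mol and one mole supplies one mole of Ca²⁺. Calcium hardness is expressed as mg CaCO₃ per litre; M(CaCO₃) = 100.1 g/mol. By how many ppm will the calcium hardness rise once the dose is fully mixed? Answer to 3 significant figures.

(a) 51.2%; (b) 31.4 ppm

(a) [OCl⁻]/[HOCl] = 10^(pH − pKa) = 10^(7.45 − 7.47) = 10^-0.02 = 0.955.
(a) Fraction as HOCl = 1 / (1 + 0.955) = 0.5115.

(b) Volume: 131,000 US gal × 3.785 L/gal = 495,835 L.
(b) Moles of Ca²⁺: 22,900 g ÷ 147 g/mol = 155.8 mol.
(b) As CaCO₃: 155.8 mol × 100.1 g/mol = 15,590 g.
(b) Rise: 15,590 g / 495,835 L × 1000 = 31.45 mg/L.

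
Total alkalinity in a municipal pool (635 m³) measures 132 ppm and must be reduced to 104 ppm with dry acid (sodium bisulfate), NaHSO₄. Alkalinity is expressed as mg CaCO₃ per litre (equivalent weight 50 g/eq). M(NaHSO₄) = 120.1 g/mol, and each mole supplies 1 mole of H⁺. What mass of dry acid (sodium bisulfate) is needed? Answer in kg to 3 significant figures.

Volume: 635 m³ = 635,000 L.
Alkalinity to neutralize: (132 − 104) = 28 mg/L as CaCO₃ × 635,000 L = 17,780 g as CaCO₃.
Equivalents of H⁺ required: 17,780 ÷ 50 g/eq = 355.6 eq = 355.6 mol NaHSO₄.
Mass of NaHSO₄: 355.6 × 120.1 = 42,710 g.

42.7 kg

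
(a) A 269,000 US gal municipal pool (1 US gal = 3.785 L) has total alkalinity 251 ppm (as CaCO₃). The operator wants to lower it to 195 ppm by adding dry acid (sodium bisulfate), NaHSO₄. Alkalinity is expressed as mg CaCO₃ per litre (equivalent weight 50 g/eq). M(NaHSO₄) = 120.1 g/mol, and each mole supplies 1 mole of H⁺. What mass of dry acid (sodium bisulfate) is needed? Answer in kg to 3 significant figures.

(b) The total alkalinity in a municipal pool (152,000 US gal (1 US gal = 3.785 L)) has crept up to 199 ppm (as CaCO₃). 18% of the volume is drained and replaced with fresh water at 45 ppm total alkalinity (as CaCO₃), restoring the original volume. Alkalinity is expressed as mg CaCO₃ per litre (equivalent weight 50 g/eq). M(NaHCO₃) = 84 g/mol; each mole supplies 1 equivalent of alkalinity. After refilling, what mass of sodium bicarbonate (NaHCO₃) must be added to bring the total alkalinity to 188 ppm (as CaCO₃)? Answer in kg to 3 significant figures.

(a) 137 kg; (b) 16.2 kg

(a) Volume: 269,000 US gal × 3.785 L/gal = 1,018,165 L.
(a) Alkalinity to neutralize: (251 − 195) = 56 mg/L as CaCO₃ × 1,018,165 L = 57,020 g as CaCO₃.
(a) Equivalents of H⁺ required: 57,020 ÷ 50 g/eq = 1140 eq = 1140 mol NaHSO₄.
(a) Mass of NaHSO₄: 1140 × 120.1 = 137,000 g.

(b) Volume: 152,000 US gal × 3.785 L/gal = 575,320 L.
(b) After draining 18% and refilling: 199 × 0.82 + 45 × 0.18 = 171.28 ppm.
(b) Deficit to target: 188 − 171.28 = 16.72 mg/L.
(b) As CaCO₃: 16.72 mg/L × 575,320 L = 9619 g; ÷ 50 g/eq ÷ 1 = 192.4 mol NaHCO₃.
(b) Mass: 192.4 × 84 = 16,160 g.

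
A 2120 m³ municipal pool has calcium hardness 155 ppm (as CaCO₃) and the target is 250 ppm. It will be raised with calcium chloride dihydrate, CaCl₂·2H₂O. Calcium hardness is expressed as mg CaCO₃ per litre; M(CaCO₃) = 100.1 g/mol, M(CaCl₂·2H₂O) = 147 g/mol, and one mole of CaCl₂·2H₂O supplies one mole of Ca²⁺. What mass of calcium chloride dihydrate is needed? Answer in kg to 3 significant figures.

296 kg

Volume: 2120 m³ = 2,120,000 L.
Hardness to add: (250 − 155) = 95 mg/L as CaCO₃ × 2,120,000 L = 201,400 g as CaCO₃.
Moles of Ca²⁺ (1 mol Ca²⁺ ≡ 1 mol CaCO₃): 201,400 / 100.1 g/mol = 2012 mol.
Mass of CaCl₂·2H₂O: 2012 × 147 = 295,800 g.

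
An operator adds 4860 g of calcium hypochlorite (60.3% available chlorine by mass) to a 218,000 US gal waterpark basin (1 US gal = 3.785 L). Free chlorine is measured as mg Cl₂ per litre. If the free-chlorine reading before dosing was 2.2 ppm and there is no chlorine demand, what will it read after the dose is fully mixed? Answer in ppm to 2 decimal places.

5.75 ppm

Volume: 218,000 US gal × 3.785 L/gal = 825,130 L.
Available chlorine delivered: 4860 g × 0.603 = 2931 g as Cl₂.
Concentration rise: 2931 g / 825,130 L = 3.552 mg/L = 3.55 ppm.
Final FC: 2.2 + 3.55 = 5.75 ppm.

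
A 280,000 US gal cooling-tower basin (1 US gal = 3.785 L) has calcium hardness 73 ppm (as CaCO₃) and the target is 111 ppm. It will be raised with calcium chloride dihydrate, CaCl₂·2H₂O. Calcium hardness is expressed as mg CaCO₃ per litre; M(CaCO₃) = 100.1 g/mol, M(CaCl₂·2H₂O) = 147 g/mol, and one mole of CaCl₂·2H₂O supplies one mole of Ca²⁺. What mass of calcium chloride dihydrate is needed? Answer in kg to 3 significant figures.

Volume: 280,000 US gal × 3.785 L/gal = 1,059,800 L.
Hardness to add: (111 − 73) = 38 mg/L as CaCO₃ × 1,059,800 L = 40,270 g as CaCO₃.
Moles of Ca²⁺ (1 mol Ca²⁺ ≡ 1 mol CaCO₃): 40,270 / 100.1 g/mol = 402.3 mol.
Mass of CaCl₂·2H₂O: 402.3 × 147 = 59,140 g.

59.1 kg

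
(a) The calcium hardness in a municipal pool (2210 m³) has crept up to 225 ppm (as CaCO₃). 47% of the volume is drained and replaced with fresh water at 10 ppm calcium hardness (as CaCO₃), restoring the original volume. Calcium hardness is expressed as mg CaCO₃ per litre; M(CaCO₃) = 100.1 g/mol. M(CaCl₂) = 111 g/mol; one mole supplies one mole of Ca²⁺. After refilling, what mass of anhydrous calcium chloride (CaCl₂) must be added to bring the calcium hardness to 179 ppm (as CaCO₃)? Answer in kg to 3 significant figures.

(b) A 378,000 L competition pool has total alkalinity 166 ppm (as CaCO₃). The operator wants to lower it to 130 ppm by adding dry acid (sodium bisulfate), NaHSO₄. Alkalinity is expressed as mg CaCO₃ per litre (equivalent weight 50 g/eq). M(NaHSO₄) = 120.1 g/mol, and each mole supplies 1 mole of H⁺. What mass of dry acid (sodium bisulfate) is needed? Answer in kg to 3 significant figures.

(a) 135 kg; (b) 32.7 kg

(a) Volume: 2210 m³ = 2,210,000 L.
(a) After draining 47% and refilling: 225 × 0.53 + 10 × 0.47 = 123.95 ppm.
(a) Deficit to target: 179 − 123.95 = 55.05 mg/L.
(a) As CaCO₃: 55.05 mg/L × 2,210,000 L = 121,700 g; ÷ 100.1 = 1215 mol Ca²⁺.
(a) Mass: 1215 × 111 = 134,900 g.

(b) Alkalinity to neutralize: (166 − 130) = 36 mg/L as CaCO₃ × 378,000 L = 13,610 g as CaCO₃.
(b) Equivalents of H⁺ required: 13,610 ÷ 50 g/eq = 272.2 eq = 272.2 mol NaHSO₄.
(b) Mass of NaHSO₄: 272.2 × 120.1 = 32,690 g.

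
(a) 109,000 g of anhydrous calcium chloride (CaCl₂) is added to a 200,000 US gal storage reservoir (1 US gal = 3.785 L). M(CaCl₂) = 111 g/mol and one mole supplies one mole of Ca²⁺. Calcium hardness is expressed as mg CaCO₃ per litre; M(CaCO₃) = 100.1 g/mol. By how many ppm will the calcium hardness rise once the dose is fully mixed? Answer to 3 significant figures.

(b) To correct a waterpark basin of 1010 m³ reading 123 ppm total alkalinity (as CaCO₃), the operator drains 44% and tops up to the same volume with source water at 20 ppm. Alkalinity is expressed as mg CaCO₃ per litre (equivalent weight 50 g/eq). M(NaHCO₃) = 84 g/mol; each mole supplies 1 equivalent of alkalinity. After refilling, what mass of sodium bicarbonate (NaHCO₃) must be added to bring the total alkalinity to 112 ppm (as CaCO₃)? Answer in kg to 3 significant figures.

(a) Volume: 200,000 US gal × 3.785 L/gal = 757,000 L.
(a) Moles of Ca²⁺: 109,000 g ÷ 111 g/mol = 982 mol.
(a) As CaCO₃: 982 mol × 100.1 g/mol = 98,300 g.
(a) Rise: 98,300 g / 757,000 L × 1000 = 129.8 mg/L.

(b) Volume: 1010 m³ = 1,010,000 L.
(b) After draining 44% and refilling: 123 × 0.56 + 20 × 0.44 = 77.68 ppm.
(b) Deficit to target: 112 − 77.68 = 34.32 mg/L.
(b) As CaCO₃: 34.32 mg/L × 1,010,000 L = 34,660 g; ÷ 50 g/eq ÷ 1 = 693.3 mol NaHCO₃.
(b) Mass: 693.3 × 84 = 58,230 g.

(a) 130 ppm; (b) 58.2 kg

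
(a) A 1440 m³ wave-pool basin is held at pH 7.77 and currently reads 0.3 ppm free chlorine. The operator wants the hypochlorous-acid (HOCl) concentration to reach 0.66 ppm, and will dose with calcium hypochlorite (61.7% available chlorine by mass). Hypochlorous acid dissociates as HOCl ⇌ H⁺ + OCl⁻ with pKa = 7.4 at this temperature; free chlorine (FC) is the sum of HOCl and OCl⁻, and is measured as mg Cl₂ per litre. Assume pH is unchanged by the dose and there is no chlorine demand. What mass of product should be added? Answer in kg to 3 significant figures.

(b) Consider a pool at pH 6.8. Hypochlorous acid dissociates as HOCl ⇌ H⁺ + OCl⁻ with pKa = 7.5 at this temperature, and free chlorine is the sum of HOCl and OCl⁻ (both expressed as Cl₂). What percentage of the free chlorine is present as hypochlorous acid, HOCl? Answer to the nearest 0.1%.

(a) Volume: 1440 m³ = 1,440,000 L.
(a) [OCl⁻]/[HOCl] = 10^(pH − pKa) = 10^(7.77 − 7.4) = 2.344; fraction as HOCl = 1/(1 + 2.344) = 0.299.
(a) Free chlorine required for 0.66 ppm HOCl: 0.66 / 0.299 = 2.207 ppm.
(a) FC to add: 2.207 − 0.3 = 1.907 mg/L as Cl₂.
(a) Cl₂ equivalent: 1.907 mg/L × 1,440,000 L = 2746 g.
(a) Product at 61.7% available Cl: 2746 / 0.617 = 4451 g.

(b) [OCl⁻]/[HOCl] = 10^(pH − pKa) = 10^(6.8 − 7.5) = 10^-0.70 = 0.1995.
(b) Fraction as HOCl = 1 / (1 + 0.1995) = 0.8337.

(a) 4.45 kg; (b) 83.4%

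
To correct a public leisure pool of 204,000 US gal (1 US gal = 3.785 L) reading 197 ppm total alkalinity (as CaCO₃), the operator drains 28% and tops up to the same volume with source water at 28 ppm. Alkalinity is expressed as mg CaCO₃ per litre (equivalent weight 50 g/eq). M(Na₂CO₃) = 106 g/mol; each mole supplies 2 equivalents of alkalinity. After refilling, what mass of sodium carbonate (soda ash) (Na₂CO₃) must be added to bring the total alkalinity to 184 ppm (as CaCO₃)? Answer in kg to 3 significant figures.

Volume: 204,000 US gal × 3.785 L/gal = 772,140 L.
After draining 28% and refilling: 197 × 0.72 + 28 × 0.28 = 149.68 ppm.
Deficit to target: 184 − 149.68 = 34.32 mg/L.
As CaCO₃: 34.32 mg/L × 772,140 L = 26,500 g; ÷ 50 g/eq ÷ 2 = 265 mol Na₂CO₃.
Mass: 265 × 106 = 28,090 g.

28.1 kg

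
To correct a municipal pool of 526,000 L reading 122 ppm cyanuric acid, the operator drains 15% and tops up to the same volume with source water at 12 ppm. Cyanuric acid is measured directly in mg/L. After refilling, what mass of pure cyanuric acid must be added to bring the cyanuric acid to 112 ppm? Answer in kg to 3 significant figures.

After draining 15% and refilling: 122 × 0.85 + 12 × 0.15 = 105.5 ppm.
Deficit to target: 112 − 105.5 = 6.5 mg/L.
Mass: 6.5 mg/L × 526,000 L = 3419 g cyanuric acid.

3.42 kg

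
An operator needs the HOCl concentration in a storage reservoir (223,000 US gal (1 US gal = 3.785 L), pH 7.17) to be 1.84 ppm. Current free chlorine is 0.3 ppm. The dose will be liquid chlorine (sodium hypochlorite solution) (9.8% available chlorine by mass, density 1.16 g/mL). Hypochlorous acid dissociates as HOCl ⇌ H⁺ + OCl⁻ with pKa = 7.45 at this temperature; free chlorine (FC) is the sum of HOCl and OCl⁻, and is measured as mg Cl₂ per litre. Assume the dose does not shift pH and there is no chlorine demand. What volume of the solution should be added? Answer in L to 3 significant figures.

18.6 L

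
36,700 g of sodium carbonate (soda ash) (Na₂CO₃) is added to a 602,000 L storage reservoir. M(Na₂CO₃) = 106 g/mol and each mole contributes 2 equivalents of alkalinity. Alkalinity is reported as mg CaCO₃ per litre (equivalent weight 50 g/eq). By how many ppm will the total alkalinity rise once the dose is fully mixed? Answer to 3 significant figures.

Moles of Na₂CO₃: 36,700 g ÷ 106 g/mol = 346.2 mol → 692.5 eq of alkalinity.
As CaCO₃: 692.5 eq × 50 g/eq = 34,620 g.
Rise: 34,620 g / 602,000 L × 1000 = 57.51 mg/L.

57.5 ppm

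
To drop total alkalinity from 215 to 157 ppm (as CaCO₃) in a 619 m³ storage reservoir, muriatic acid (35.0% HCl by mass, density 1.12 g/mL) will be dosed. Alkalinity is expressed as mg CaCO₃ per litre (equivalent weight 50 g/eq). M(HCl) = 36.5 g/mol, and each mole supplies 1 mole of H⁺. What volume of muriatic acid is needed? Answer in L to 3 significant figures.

Volume: 619 m³ = 619,000 L.
Alkalinity to neutralize: (215 − 157) = 58 mg/L as CaCO₃ × 619,000 L = 35,900 g as CaCO₃.
Equivalents of H⁺ required: 35,900 ÷ 50 g/eq = 718 eq = 718 mol HCl.
Mass of HCl: 718 × 36.5 = 26,210 g.
Mass of 35.0% solution: 26,210 / 0.35 = 74,880 g.
Volume: 74,880 g ÷ 1.12 g/mL = 66,860 mL.

66.9 L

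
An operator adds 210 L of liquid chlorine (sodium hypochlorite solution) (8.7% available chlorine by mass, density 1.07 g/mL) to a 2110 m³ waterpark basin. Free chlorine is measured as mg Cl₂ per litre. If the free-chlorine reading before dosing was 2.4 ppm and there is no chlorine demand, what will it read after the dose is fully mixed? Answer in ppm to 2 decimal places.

Volume: 2110 m³ = 2,110,000 L.
Mass of solution: 210 L × 1000 mL/L × 1.07 g/mL = 224,700 g.
Available chlorine delivered: 224,700 g × 0.087 = 19,550 g as Cl₂.
Concentration rise: 19,550 g / 2,110,000 L = 9.265 mg/L = 9.26 ppm.
Final FC: 2.4 + 9.26 = 11.66 ppm.

11.66 ppm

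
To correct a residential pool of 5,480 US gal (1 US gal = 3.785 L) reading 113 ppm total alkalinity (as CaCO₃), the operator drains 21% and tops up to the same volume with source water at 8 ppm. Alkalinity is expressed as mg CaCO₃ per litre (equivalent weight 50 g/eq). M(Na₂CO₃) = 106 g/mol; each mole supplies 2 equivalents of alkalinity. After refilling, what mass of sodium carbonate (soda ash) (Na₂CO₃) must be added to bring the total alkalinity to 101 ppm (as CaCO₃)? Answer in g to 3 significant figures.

221 g

Volume: 5,480 US gal × 3.785 L/gal = 20,742 L.
After draining 21% and refilling: 113 × 0.79 + 8 × 0.21 = 90.95 ppm.
Deficit to target: 101 − 90.95 = 10.05 mg/L.
As CaCO₃: 10.05 mg/L × 20,742 L = 208.5 g; ÷ 50 g/eq ÷ 2 = 2.085 mol Na₂CO₃.
Mass: 2.085 × 106 = 221 g.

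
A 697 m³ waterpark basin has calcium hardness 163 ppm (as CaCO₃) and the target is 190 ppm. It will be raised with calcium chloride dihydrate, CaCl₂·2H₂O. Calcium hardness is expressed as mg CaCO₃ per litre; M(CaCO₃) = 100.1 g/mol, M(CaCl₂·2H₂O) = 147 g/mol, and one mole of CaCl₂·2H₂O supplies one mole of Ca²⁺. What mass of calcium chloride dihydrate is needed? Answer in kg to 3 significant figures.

27.6 kg

Volume: 697 m³ = 697,000 L.
Hardness to add: (190 − 163) = 27 mg/L as CaCO₃ × 697,000 L = 18,820 g as CaCO₃.
Moles of Ca²⁺ (1 mol Ca²⁺ ≡ 1 mol CaCO₃): 18,820 / 100.1 g/mol = 188 mol.
Mass of CaCl₂·2H₂O: 188 × 147 = 27,640 g.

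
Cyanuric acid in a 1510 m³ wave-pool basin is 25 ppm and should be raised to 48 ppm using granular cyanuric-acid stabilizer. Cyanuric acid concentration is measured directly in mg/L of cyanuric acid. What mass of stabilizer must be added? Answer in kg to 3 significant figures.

Volume: 1510 m³ = 1,510,000 L.
CYA to add: (48 − 25) = 23 mg/L × 1,510,000 L = 34,730 g cyanuric acid.

34.7 kg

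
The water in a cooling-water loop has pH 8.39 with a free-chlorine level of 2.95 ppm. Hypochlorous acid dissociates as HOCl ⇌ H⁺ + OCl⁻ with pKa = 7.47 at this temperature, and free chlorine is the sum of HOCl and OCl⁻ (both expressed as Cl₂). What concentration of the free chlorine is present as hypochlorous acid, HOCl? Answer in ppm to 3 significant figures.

0.317 ppm

[OCl⁻]/[HOCl] = 10^(pH − pKa) = 10^(8.39 − 7.47) = 10^0.92 = 8.318.
Fraction as HOCl = 1 / (1 + 8.318) = 0.1073.
HOCl = 0.1073 × 2.95 ppm = 0.3166 ppm.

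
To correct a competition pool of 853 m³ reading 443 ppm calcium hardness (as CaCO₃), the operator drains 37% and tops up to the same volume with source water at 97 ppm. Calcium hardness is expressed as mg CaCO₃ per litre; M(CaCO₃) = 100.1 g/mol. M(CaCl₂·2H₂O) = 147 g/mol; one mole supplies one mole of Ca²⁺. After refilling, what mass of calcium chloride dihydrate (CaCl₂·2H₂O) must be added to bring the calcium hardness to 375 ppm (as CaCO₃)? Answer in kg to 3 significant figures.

Volume: 853 m³ = 853,000 L.
After draining 37% and refilling: 443 × 0.63 + 97 × 0.37 = 314.98 ppm.
Deficit to target: 375 − 314.98 = 60.02 mg/L.
As CaCO₃: 60.02 mg/L × 853,000 L = 51,200 g; ÷ 100.1 = 511.5 mol Ca²⁺.
Mass: 511.5 × 147 = 75,180 g.

75.2 kg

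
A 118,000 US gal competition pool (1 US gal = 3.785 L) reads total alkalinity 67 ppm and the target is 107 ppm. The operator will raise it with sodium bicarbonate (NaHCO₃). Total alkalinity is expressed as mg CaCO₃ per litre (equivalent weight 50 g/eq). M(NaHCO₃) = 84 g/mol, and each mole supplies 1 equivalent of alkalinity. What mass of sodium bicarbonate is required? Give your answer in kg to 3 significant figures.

Volume: 118,000 US gal × 3.785 L/gal = 446,630 L.
Alkalinity to add: (107 − 67) = 40 mg/L as CaCO₃ × 446,630 L = 17,870 g as CaCO₃.
Equivalents: 17,870 g ÷ 50 g/eq = 357.3 eq.
NaHCO₃ supplies 1 eq per mole → 357.3 mol.
Mass: 357.3 mol × 84 g/mol = 30,010 g.

30.0 kg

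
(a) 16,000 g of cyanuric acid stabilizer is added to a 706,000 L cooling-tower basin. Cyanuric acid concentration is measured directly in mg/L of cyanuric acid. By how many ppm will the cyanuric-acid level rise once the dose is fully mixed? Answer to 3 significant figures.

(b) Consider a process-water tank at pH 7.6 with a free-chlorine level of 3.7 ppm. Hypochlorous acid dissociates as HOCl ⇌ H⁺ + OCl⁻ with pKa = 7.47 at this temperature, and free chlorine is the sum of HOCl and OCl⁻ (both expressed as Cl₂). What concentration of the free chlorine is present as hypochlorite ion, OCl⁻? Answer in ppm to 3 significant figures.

(a) Rise: 16,000 g / 706,000 L × 1000 = 22.66 mg/L.

(b) [OCl⁻]/[HOCl] = 10^(pH − pKa) = 10^(7.6 − 7.47) = 10^0.13 = 1.349.
(b) Fraction as HOCl = 1 / (1 + 1.349) = 0.4257.
(b) OCl⁻ = (1 − 0.4257) × 3.7 ppm = 2.125 ppm.

(a) 22.7 ppm; (b) 2.12 ppm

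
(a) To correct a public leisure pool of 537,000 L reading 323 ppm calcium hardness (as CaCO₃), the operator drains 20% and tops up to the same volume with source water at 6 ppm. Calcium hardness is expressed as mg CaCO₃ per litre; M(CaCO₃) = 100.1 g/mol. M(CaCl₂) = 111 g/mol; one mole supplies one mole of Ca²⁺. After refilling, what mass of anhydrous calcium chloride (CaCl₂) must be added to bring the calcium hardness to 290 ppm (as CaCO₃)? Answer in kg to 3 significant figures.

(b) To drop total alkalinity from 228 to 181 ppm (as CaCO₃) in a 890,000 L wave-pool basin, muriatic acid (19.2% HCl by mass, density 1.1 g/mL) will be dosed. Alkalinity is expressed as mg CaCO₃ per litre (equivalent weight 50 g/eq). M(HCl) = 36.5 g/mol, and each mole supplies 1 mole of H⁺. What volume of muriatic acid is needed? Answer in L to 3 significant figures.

(a) After draining 20% and refilling: 323 × 0.80 + 6 × 0.20 = 259.6 ppm.
(a) Deficit to target: 290 − 259.6 = 30.4 mg/L.
(a) As CaCO₃: 30.4 mg/L × 537,000 L = 16,320 g; ÷ 100.1 = 163.1 mol Ca²⁺.
(a) Mass: 163.1 × 111 = 18,100 g.

(b) Alkalinity to neutralize: (228 − 181) = 47 mg/L as CaCO₃ × 890,000 L = 41,830 g as CaCO₃.
(b) Equivalents of H⁺ required: 41,830 ÷ 50 g/eq = 836.6 eq = 836.6 mol HCl.
(b) Mass of HCl: 836.6 × 36.5 = 30,540 g.
(b) Mass of 19.2% solution: 30,540 / 0.192 = 159,000 g.
(b) Volume: 159,000 g ÷ 1.1 g/mL = 144,600 mL.

(a) 18.1 kg; (b) 145 L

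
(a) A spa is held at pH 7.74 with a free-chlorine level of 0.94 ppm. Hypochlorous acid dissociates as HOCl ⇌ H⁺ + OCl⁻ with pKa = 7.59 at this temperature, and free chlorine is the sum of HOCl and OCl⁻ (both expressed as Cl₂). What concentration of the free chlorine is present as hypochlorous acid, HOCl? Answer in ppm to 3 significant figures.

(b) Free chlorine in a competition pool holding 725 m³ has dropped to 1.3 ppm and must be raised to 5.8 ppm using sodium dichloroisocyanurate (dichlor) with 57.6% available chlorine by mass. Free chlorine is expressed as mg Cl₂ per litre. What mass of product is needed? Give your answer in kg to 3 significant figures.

(a) [OCl⁻]/[HOCl] = 10^(pH − pKa) = 10^(7.74 − 7.59) = 10^0.15 = 1.413.
(a) Fraction as HOCl = 1 / (1 + 1.413) = 0.4145.
(a) HOCl = 0.4145 × 0.94 ppm = 0.3896 ppm.

(b) Volume: 725 m³ = 725,000 L.
(b) Chlorine deficit: 5.8 − 1.3 = 4.5 ppm = 4.5 mg/L as Cl₂.
(b) Cl₂ equivalent needed: 4.5 mg/L × 725,000 L = 3,262,000 mg = 3262 g.
(b) Product at 57.6% available chlorine: 3262 / 0.576 = 5664 g.

(a) 0.390 ppm; (b) 5.66 kg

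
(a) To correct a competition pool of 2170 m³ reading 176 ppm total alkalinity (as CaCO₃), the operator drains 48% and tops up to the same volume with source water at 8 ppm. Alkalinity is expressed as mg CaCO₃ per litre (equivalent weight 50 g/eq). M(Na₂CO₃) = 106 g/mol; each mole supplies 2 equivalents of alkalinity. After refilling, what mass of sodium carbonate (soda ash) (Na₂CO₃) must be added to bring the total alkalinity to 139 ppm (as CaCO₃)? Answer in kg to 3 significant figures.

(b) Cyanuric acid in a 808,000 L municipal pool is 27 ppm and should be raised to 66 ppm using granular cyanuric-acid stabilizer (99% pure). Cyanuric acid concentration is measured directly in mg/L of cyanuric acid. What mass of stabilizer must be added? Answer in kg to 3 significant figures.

(a) 100 kg; (b) 31.8 kg

(a) Volume: 2170 m³ = 2,170,000 L.
(a) After draining 48% and refilling: 176 × 0.52 + 8 × 0.48 = 95.36 ppm.
(a) Deficit to target: 139 − 95.36 = 43.64 mg/L.
(a) As CaCO₃: 43.64 mg/L × 2,170,000 L = 94,700 g; ÷ 50 g/eq ÷ 2 = 947 mol Na₂CO₃.
(a) Mass: 947 × 106 = 100,400 g.

(b) CYA to add: (66 − 27) = 39 mg/L × 808,000 L = 31,510 g cyanuric acid.
(b) At 99% purity: 31,510 / 0.99 = 31,830 g product.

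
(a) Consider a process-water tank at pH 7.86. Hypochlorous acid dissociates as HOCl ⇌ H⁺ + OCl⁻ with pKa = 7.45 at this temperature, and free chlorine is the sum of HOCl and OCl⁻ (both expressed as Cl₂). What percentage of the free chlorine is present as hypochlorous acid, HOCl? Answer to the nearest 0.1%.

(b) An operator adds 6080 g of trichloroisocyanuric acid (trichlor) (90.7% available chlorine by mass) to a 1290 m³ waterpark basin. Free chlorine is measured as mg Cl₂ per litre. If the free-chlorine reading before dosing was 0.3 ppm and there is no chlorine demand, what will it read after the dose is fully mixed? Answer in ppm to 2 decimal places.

(a) 28.0%; (b) 4.57 ppm

(a) [OCl⁻]/[HOCl] = 10^(pH − pKa) = 10^(7.86 − 7.45) = 10^0.41 = 2.57.
(a) Fraction as HOCl = 1 / (1 + 2.57) = 0.2801.

(b) Volume: 1290 m³ = 1,290,000 L.
(b) Available chlorine delivered: 6080 g × 0.907 = 5515 g as Cl₂.
(b) Concentration rise: 5515 g / 1,290,000 L = 4.275 mg/L = 4.27 ppm.
(b) Final FC: 0.3 + 4.27 = 4.57 ppm.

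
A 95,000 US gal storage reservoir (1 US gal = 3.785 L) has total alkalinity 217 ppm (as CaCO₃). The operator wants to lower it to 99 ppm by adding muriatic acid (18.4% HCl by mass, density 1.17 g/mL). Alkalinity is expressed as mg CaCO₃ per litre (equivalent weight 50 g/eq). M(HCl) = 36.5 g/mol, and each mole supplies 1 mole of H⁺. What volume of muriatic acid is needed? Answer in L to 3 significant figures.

144 L

Volume: 95,000 US gal × 3.785 L/gal = 359,575 L.
Alkalinity to neutralize: (217 − 99) = 118 mg/L as CaCO₃ × 359,575 L = 42,430 g as CaCO₃.
Equivalents of H⁺ required: 42,430 ÷ 50 g/eq = 848.6 eq = 848.6 mol HCl.
Mass of HCl: 848.6 × 36.5 = 30,970 g.
Mass of 18.4% solution: 30,970 / 0.184 = 168,300 g.
Volume: 168,300 g ÷ 1.17 g/mL = 143,900 mL.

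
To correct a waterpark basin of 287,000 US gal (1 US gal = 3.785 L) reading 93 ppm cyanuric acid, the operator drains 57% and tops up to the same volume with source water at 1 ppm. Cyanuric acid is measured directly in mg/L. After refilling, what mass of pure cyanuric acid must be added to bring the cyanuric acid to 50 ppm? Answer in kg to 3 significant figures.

10.3 kg

Volume: 287,000 US gal × 3.785 L/gal = 1,086,295 L.
After draining 57% and refilling: 93 × 0.43 + 1 × 0.57 = 40.56 ppm.
Deficit to target: 50 − 40.56 = 9.44 mg/L.
Mass: 9.44 mg/L × 1,086,295 L = 10,250 g cyanuric acid.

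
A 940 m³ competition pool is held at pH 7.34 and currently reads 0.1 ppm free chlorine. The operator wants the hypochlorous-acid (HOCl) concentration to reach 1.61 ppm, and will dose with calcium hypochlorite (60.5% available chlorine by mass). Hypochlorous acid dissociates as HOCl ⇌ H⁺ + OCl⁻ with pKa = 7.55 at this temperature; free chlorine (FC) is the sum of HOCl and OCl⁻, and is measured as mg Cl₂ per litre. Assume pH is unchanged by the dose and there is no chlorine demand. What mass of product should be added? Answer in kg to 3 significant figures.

Volume: 940 m³ = 940,000 L.
[OCl⁻]/[HOCl] = 10^(pH − pKa) = 10^(7.34 − 7.55) = 0.6166; fraction as HOCl = 1/(1 + 0.6166) = 0.6186.
Free chlorine required for 1.61 ppm HOCl: 1.61 / 0.6186 = 2.603 ppm.
FC to add: 2.603 − 0.1 = 2.503 mg/L as Cl₂.
Cl₂ equivalent: 2.503 mg/L × 940,000 L = 2353 g.
Product at 60.5% available Cl: 2353 / 0.605 = 3889 g.

3.89 kg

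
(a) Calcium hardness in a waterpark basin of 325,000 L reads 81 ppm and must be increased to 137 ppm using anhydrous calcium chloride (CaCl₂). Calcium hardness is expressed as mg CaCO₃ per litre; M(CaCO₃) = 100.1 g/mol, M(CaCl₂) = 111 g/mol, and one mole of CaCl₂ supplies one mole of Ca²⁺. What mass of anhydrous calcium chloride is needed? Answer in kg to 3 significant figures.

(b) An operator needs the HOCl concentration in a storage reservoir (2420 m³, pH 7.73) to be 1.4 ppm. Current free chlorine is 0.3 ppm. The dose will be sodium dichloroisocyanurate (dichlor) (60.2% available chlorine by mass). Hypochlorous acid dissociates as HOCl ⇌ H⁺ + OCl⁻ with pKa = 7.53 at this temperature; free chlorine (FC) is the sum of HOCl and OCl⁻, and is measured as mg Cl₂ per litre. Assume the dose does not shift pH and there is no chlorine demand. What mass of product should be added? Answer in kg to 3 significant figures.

(a) 20.2 kg; (b) 13.3 kg

(a) Hardness to add: (137 − 81) = 56 mg/L as CaCO₃ × 325,000 L = 18,200 g as CaCO₃.
(a) Moles of Ca²⁺ (1 mol Ca²⁺ ≡ 1 mol CaCO₃): 18,200 / 100.1 g/mol = 181.8 mol.
(a) Mass of CaCl₂: 181.8 × 111 = 20,180 g.

(b) Volume: 2420 m³ = 2,420,000 L.
(b) [OCl⁻]/[HOCl] = 10^(pH − pKa) = 10^(7.73 − 7.53) = 1.585; fraction as HOCl = 1/(1 + 1.585) = 0.3869.
(b) Free chlorine required for 1.4 ppm HOCl: 1.4 / 0.3869 = 3.619 ppm.
(b) FC to add: 3.619 − 0.3 = 3.319 mg/L as Cl₂.
(b) Cl₂ equivalent: 3.319 mg/L × 2,420,000 L = 8032 g.
(b) Product at 60.2% available Cl: 8032 / 0.602 = 13,340 g.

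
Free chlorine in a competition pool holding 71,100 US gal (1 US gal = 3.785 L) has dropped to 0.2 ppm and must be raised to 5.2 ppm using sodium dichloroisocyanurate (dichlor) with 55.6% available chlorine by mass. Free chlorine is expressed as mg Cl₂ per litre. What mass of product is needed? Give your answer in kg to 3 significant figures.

2.42 kg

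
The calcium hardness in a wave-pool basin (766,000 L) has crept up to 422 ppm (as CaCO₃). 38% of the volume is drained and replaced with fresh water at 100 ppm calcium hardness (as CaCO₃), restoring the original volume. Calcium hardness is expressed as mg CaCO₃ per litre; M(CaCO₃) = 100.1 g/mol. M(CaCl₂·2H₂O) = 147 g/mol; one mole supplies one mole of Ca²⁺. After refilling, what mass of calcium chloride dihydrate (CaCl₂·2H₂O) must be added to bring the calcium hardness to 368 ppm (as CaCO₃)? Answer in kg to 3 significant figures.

After draining 38% and refilling: 422 × 0.62 + 100 × 0.38 = 299.64 ppm.
Deficit to target: 368 − 299.64 = 68.36 mg/L.
As CaCO₃: 68.36 mg/L × 766,000 L = 52,360 g; ÷ 100.1 = 523.1 mol Ca²⁺.
Mass: 523.1 × 147 = 76,900 g.

76.9 kg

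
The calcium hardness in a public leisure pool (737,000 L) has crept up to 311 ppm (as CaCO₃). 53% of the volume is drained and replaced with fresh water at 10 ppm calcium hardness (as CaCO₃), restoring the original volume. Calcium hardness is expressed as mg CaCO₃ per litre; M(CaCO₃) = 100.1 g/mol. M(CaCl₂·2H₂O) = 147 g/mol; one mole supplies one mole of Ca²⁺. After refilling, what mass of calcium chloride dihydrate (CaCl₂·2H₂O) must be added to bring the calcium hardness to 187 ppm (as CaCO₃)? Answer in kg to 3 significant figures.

38.5 kg

After draining 53% and refilling: 311 × 0.47 + 10 × 0.53 = 151.47 ppm.
Deficit to target: 187 − 151.47 = 35.53 mg/L.
As CaCO₃: 35.53 mg/L × 737,000 L = 26,190 g; ÷ 100.1 = 261.6 mol Ca²⁺.
Mass: 261.6 × 147 = 38,450 g.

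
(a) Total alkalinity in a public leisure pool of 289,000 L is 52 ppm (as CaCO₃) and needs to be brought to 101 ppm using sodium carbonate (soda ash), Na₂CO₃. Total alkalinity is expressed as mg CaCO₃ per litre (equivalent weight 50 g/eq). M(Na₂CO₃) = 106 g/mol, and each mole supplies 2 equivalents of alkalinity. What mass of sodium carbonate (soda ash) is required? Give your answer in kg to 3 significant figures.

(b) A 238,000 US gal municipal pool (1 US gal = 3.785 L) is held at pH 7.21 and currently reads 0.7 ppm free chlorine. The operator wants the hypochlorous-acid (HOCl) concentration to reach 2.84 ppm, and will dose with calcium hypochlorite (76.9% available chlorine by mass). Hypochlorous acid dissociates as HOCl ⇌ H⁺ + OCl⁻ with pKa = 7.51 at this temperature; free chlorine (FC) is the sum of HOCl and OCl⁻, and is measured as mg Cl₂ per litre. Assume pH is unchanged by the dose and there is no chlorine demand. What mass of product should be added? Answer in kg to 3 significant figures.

(a) Alkalinity to add: (101 − 52) = 49 mg/L as CaCO₃ × 289,000 L = 14,160 g as CaCO₃.
(a) Equivalents: 14,160 g ÷ 50 g/eq = 283.2 eq.
(a) Each mole of Na₂CO₃ supplies 2 eq, so 283.2 / 2 = 141.6 mol.
(a) Mass: 141.6 mol × 106 g/mol = 15,010 g.

(b) Volume: 238,000 US gal × 3.785 L/gal = 900,830 L.
(b) [OCl⁻]/[HOCl] = 10^(pH − pKa) = 10^(7.21 − 7.51) = 0.5012; fraction as HOCl = 1/(1 + 0.5012) = 0.6661.
(b) Free chlorine required for 2.84 ppm HOCl: 2.84 / 0.6661 = 4.263 ppm.
(b) FC to add: 4.263 − 0.7 = 3.563 mg/L as Cl₂.
(b) Cl₂ equivalent: 3.563 mg/L × 900,830 L = 3210 g.
(b) Product at 76.9% available Cl: 3210 / 0.769 = 4174 g.

(a) 15.0 kg; (b) 4.17 kg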